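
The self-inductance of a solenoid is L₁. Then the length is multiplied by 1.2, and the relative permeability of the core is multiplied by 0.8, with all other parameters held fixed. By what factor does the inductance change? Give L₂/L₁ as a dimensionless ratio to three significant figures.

For a solenoid, L ∝ μᵣN²A/ℓ.
L₂/L₁ = (1.2)^-1 × (0.8) = 0.667.

L₂/L₁ = 0.667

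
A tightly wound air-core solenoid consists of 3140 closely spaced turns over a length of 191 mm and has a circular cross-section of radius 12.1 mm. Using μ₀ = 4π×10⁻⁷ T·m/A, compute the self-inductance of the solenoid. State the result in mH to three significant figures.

A = πr² = π(1.210×10^-2 m)² = 4.600×10^-4 m².
For a long solenoid, L = μ₀N²A/ℓ.
L = (4π×10⁻⁷)(3140)²(4.600×10^-4)/(0.191 m) = 2.984×10^-2 H.

L ≈ 29.8 mH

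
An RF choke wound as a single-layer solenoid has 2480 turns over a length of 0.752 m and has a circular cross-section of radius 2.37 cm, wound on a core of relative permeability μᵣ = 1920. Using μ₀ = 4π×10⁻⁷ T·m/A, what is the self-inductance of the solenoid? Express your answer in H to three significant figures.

L ≈ 34.8 H

A = πr² = π(2.370×10^-2 m)² = 1.7646×10^-3 m².
For a long solenoid, L = μ₀μᵣN²A/ℓ.
L = (4π×10⁻⁷)(1920)(2480)²(1.7646×10^-3)/(0.752 m) = 34.82 H.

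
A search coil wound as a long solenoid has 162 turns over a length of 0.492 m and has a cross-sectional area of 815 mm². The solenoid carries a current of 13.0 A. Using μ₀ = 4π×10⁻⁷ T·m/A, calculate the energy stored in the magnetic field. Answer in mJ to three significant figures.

U ≈ 4.62 mJ

A = 815 mm² = 8.150×10^-4 m².
L = μ₀N²A/ℓ = (4π×10⁻⁷)(162)²(8.150×10^-4)/(0.492) = 5.463×10^-5 H.
U = ½LI² = ½(5.463×10^-5)(13.0)² = 4.616×10^-3 J.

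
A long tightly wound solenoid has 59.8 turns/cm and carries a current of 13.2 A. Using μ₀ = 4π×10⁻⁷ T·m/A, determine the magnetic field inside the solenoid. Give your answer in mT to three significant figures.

B ≈ 99.2 mT

Inside a long solenoid, B = μ₀nI.
B = (4π×10⁻⁷)(5.980×10^3 m⁻¹)(13.2 A) = 9.919×10^-2 T.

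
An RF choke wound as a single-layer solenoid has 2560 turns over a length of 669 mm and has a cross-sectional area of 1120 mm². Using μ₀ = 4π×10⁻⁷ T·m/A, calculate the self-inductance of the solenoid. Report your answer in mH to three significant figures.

L ≈ 13.8 mH

A = 1120 mm² = 1.120×10^-3 m².
For a long solenoid, L = μ₀N²A/ℓ.
L = (4π×10⁻⁷)(2560)²(1.120×10^-3)/(0.669 m) = 1.379×10^-2 H.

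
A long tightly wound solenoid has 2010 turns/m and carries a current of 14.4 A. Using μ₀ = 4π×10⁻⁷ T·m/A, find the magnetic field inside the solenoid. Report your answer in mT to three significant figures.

Inside a long solenoid, B = μ₀nI.
B = (4π×10⁻⁷)(2.010×10^3 m⁻¹)(14.4 A) = 3.637×10^-2 T.

B ≈ 36.4 mT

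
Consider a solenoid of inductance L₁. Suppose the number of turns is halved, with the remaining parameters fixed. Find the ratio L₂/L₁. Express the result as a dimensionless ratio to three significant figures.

For a solenoid, L ∝ μᵣN²A/ℓ.
L₂/L₁ = (0.5)^2 = 0.250.

L₂/L₁ = 0.250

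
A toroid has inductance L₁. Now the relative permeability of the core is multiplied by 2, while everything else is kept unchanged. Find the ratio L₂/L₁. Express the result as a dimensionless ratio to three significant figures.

For a toroid, L ∝ μᵣN²A/R.
L₂/L₁ = (2) = 2.00.

L₂/L₁ = 2.00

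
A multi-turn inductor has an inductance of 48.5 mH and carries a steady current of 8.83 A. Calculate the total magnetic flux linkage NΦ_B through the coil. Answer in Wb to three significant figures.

NΦ_B ≈ 0.428 Wb

From L = NΦ_B/I, the flux linkage is NΦ_B = LI.
NΦ_B = (4.850×10^-2 H)(8.83 A) = 0.4283 Wb.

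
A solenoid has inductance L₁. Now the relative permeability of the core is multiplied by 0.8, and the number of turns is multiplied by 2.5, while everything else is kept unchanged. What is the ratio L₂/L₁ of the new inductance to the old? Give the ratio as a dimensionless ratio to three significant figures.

L₂/L₁ = 5.00

For a solenoid, L ∝ μᵣN²A/ℓ.
L₂/L₁ = (0.8) × (2.5)^2 = 5.00.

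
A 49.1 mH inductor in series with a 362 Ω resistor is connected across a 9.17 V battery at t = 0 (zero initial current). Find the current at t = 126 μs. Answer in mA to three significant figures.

τ = L/R = 4.910×10^-2/362 = 1.356×10^-4 s; final current I_∞ = ε/R = 9.17/362 = 2.533×10^-2 A.
I(t) = I_∞(1 − e^(−t/τ)) with t/τ = 0.929.
I = (2.533×10^-2)(1 − e^(−0.929)) = 1.533×10^-2 A.

I ≈ 15.3 mA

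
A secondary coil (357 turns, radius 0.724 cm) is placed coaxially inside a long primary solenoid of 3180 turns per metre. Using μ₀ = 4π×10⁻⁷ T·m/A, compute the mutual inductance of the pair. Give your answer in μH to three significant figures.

M ≈ 235 μH

The outer solenoid produces a uniform field B₁ = μ₀n₁I₁ across the inner coil,
so the flux linkage is N₂Φ = N₂B₁A₂ = μ₀n₁N₂A₂·I₁, giving M = μ₀n₁N₂A₂.
A₂ = πr² = π(7.240×10^-3 m)² = 1.647×10^-4 m².
M = (4π×10⁻⁷)(3180)(357)(1.647×10^-4) = 2.349×10^-4 H.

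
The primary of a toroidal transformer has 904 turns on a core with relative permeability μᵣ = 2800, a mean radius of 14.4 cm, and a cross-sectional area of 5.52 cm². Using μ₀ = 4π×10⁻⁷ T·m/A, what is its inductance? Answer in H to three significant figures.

For a thin toroid, L = μ₀μᵣN²A/(2πR).
L = (4π×10⁻⁷)(2800)(904)²(5.520×10^-4) / (2π×0.144 m) = 1.754 H.

L ≈ 1.75 H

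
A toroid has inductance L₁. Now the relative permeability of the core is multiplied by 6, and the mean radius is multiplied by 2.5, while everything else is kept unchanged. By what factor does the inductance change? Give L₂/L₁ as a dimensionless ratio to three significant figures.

L₂/L₁ = 2.40

For a toroid, L ∝ μᵣN²A/R.
L₂/L₁ = (6) × (2.5)^-1 = 2.40.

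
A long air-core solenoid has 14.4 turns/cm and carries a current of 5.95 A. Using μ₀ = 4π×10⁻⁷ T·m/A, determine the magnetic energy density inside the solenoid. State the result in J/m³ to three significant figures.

B = μ₀nI = (4π×10⁻⁷)(1.440×10^3)(5.95) = 1.077×10^-2 T.
u = B²/(2μ₀) = (1.077×10^-2)²/(2×4π×10⁻⁷) = 46.13 J/m³.

u ≈ 46.1 J/m³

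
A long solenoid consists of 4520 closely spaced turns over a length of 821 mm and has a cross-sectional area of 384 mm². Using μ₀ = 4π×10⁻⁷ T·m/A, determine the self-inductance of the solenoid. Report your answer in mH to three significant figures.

L ≈ 12.0 mH

A = 384 mm² = 3.840×10^-4 m².
For a long solenoid, L = μ₀N²A/ℓ.
L = (4π×10⁻⁷)(4520)²(3.840×10^-4)/(0.821 m) = 1.201×10^-2 H.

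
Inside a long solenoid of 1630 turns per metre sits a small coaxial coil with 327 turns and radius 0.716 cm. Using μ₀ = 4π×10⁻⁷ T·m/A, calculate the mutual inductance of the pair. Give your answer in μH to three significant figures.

M ≈ 108 μH

The outer solenoid produces a uniform field B₁ = μ₀n₁I₁ across the inner coil,
so the flux linkage is N₂Φ = N₂B₁A₂ = μ₀n₁N₂A₂·I₁, giving M = μ₀n₁N₂A₂.
A₂ = πr² = π(7.160×10^-3 m)² = 1.611×10^-4 m².
M = (4π×10⁻⁷)(1630)(327)(1.611×10^-4) = 1.079×10^-4 H.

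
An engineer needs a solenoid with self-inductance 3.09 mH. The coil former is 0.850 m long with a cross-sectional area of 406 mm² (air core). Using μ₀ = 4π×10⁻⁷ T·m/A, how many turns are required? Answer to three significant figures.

N ≈ 2270 turns

A = 406 mm² = 4.060×10^-4 m².
From L = μ₀N²A/ℓ, N = √(Lℓ / (μ₀A)).
N = √[(3.090×10^-3)(0.85) / ((4π×10⁻⁷)×4.060×10^-4)] = √(5.148×10^6) ≈ 2268.9.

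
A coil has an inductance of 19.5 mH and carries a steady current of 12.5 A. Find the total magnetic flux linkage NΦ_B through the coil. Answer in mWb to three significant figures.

NΦ_B ≈ 244 mWb

From L = NΦ_B/I, the flux linkage is NΦ_B = LI.
NΦ_B = (1.950×10^-2 H)(12.5 A) = 0.2437 Wb.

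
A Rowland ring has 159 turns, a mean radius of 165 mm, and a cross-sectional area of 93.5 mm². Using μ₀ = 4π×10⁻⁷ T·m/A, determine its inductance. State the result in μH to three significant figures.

L ≈ 2.87 μH

For a thin toroid, L = μ₀N²A/(2πR).
L = (4π×10⁻⁷)(159)²(9.350×10^-5) / (2π×0.165 m) = 2.865×10^-6 H.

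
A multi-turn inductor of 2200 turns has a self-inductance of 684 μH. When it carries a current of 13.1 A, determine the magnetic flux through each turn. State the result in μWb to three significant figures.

From L = NΦ_B/I, the flux per turn is Φ_B = LI/N.
Φ_B = (6.840×10^-4 H)(13.1 A)/2200 = 4.073×10^-6 Wb.

Φ_B ≈ 4.07 μWb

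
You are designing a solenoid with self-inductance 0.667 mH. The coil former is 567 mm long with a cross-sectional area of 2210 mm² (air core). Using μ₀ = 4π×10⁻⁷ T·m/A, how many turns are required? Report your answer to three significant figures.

N ≈ 369 turns

A = 2210 mm² = 2.210×10^-3 m².
From L = μ₀N²A/ℓ, N = √(Lℓ / (μ₀A)).
N = √[(6.670×10^-4)(0.567) / ((4π×10⁻⁷)×2.210×10^-3)] = √(1.362×10^5) ≈ 369.0.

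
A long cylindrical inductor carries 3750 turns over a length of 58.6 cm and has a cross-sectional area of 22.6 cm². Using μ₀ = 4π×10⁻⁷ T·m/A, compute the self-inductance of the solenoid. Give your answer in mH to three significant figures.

L ≈ 68.2 mH

A = 22.6 cm² = 2.260×10^-3 m².
For a long solenoid, L = μ₀N²A/ℓ.
L = (4π×10⁻⁷)(3750)²(2.260×10^-3)/(0.586 m) = 6.815×10^-2 H.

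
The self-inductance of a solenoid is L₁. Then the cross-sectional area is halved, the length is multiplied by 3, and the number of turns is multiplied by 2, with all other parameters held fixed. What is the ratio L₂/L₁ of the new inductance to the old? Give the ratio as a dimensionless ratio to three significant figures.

For a solenoid, L ∝ μᵣN²A/ℓ.
L₂/L₁ = (0.5) × (3)^-1 × (2)^2 = 0.667.

L₂/L₁ = 0.667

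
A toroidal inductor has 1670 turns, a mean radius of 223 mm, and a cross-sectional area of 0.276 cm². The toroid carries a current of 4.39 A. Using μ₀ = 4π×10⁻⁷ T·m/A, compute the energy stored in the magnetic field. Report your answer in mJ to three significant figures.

L = μ₀N²A/(2πR) = (4π×10⁻⁷)(1670)²(2.760×10^-5)/(2π×0.223) = 6.903×10^-5 H.
U = ½LI² = ½(6.903×10^-5)(4.39)² = 6.652×10^-4 J.

U ≈ 0.665 mJ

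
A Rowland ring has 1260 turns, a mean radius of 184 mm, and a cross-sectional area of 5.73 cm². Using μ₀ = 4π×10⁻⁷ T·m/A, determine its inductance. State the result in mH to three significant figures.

L ≈ 0.989 mH

For a thin toroid, L = μ₀N²A/(2πR).
L = (4π×10⁻⁷)(1260)²(5.730×10^-4) / (2π×0.184 m) = 9.888×10^-4 H.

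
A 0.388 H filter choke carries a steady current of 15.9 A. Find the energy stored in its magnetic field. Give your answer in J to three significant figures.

Stored magnetic energy: U = ½LI².
U = ½(0.388 H)(15.9 A)² = 49.045 J.

U ≈ 49.0 J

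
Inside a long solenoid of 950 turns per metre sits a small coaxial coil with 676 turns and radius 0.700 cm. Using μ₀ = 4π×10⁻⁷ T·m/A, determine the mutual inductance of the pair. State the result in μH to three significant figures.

The outer solenoid produces a uniform field B₁ = μ₀n₁I₁ across the inner coil,
so the flux linkage is N₂Φ = N₂B₁A₂ = μ₀n₁N₂A₂·I₁, giving M = μ₀n₁N₂A₂.
A₂ = πr² = π(7.000×10^-3 m)² = 1.539×10^-4 m².
M = (4π×10⁻⁷)(950)(676)(1.539×10^-4) = 1.242×10^-4 H.

M ≈ 124 μH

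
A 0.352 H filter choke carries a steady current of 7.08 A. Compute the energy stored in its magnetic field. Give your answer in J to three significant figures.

U ≈ 8.82 J

Stored magnetic energy: U = ½LI².
U = ½(0.352 H)(7.08 A)² = 8.822 J.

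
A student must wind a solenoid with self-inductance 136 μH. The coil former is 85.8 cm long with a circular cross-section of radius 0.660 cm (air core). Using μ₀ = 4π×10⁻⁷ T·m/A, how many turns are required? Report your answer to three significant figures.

A = πr² = π(6.600×10^-3 m)² = 1.368×10^-4 m².
From L = μ₀N²A/ℓ, N = √(Lℓ / (μ₀A)).
N = √[(1.360×10^-4)(0.858) / ((4π×10⁻⁷)×1.368×10^-4)] = √(6.785×10^5) ≈ 823.7.

N ≈ 824 turns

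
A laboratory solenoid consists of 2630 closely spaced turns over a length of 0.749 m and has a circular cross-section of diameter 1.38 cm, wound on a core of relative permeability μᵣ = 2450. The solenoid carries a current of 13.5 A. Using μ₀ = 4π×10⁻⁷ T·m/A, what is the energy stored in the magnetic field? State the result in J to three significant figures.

U ≈ 388 J

A = π(d/2)² = π(6.900×10^-3 m)² = 1.496×10^-4 m².
L = μ₀μᵣN²A/ℓ = (4π×10⁻⁷)(2450)(2630)²(1.496×10^-4)/(0.749) = 4.253 H.
U = ½LI² = ½(4.253)(13.5)² = 387.5 J.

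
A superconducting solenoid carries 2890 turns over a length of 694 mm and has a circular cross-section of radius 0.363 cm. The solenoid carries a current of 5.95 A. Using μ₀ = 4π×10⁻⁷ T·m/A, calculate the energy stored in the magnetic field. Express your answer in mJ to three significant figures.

U ≈ 11.1 mJ

A = πr² = π(3.630×10^-3 m)² = 4.140×10^-5 m².
L = μ₀N²A/ℓ = (4π×10⁻⁷)(2890)²(4.140×10^-5)/(0.694) = 6.261×10^-4 H.
U = ½LI² = ½(6.261×10^-4)(5.95)² = 1.108×10^-2 J.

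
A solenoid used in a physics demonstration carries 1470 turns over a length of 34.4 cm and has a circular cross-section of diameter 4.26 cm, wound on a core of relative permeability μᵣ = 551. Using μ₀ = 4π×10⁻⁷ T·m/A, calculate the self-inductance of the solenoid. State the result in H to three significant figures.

A = π(d/2)² = π(2.130×10^-2 m)² = 1.425×10^-3 m².
For a long solenoid, L = μ₀μᵣN²A/ℓ.
L = (4π×10⁻⁷)(551)(1470)²(1.425×10^-3)/(0.344 m) = 6.199 H.

L ≈ 6.20 H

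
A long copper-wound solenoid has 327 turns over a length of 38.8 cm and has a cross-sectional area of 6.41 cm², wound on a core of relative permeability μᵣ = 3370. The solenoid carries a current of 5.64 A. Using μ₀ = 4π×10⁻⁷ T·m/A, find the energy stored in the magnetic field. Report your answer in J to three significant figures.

A = 6.41 cm² = 6.410×10^-4 m².
L = μ₀μᵣN²A/ℓ = (4π×10⁻⁷)(3370)(327)²(6.410×10^-4)/(0.388) = 0.7481 H.
U = ½LI² = ½(0.7481)(5.64)² = 11.9 J.

U ≈ 11.9 J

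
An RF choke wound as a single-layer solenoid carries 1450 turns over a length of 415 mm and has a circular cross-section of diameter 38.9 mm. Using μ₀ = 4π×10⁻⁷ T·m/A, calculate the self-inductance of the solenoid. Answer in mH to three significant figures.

L ≈ 7.57 mH

A = π(d/2)² = π(1.945×10^-2 m)² = 1.188×10^-3 m².
For a long solenoid, L = μ₀N²A/ℓ.
L = (4π×10⁻⁷)(1450)²(1.188×10^-3)/(0.415 m) = 7.566×10^-3 H.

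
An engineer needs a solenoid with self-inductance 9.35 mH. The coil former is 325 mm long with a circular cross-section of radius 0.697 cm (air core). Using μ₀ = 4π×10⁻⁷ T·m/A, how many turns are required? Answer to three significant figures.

N ≈ 3980 turns

A = πr² = π(6.970×10^-3 m)² = 1.526×10^-4 m².
From L = μ₀N²A/ℓ, N = √(Lℓ / (μ₀A)).
N = √[(9.350×10^-3)(0.325) / ((4π×10⁻⁷)×1.526×10^-4)] = √(1.584×10^7) ≈ 3980.5.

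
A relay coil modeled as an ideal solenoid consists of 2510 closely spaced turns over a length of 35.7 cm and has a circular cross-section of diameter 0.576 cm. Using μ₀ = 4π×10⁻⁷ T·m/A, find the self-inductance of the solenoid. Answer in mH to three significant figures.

A = π(d/2)² = π(2.880×10^-3 m)² = 2.606×10^-5 m².
For a long solenoid, L = μ₀N²A/ℓ.
L = (4π×10⁻⁷)(2510)²(2.606×10^-5)/(0.357 m) = 5.779×10^-4 H.

L ≈ 0.578 mH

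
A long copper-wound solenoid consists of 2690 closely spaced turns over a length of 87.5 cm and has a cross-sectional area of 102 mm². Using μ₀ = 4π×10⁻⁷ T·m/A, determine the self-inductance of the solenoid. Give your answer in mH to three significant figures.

A = 102 mm² = 1.020×10^-4 m².
For a long solenoid, L = μ₀N²A/ℓ.
L = (4π×10⁻⁷)(2690)²(1.020×10^-4)/(0.875 m) = 1.060×10^-3 H.

L ≈ 1.06 mH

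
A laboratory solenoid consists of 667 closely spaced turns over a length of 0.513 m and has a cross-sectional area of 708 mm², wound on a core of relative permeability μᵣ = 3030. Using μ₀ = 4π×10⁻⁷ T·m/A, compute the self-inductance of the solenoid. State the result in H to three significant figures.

L ≈ 2.34 H

A = 708 mm² = 7.080×10^-4 m².
For a long solenoid, L = μ₀μᵣN²A/ℓ.
L = (4π×10⁻⁷)(3030)(667)²(7.080×10^-4)/(0.513 m) = 2.338 H.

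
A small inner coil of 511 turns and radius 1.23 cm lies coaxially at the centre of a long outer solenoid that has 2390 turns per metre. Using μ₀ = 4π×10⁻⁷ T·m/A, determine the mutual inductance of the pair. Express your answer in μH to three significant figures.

The outer solenoid produces a uniform field B₁ = μ₀n₁I₁ across the inner coil,
so the flux linkage is N₂Φ = N₂B₁A₂ = μ₀n₁N₂A₂·I₁, giving M = μ₀n₁N₂A₂.
A₂ = πr² = π(1.230×10^-2 m)² = 4.753×10^-4 m².
M = (4π×10⁻⁷)(2390)(511)(4.753×10^-4) = 7.294×10^-4 H.

M ≈ 729 μH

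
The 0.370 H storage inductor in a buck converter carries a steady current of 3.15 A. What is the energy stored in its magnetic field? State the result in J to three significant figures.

U ≈ 1.84 J

Stored magnetic energy: U = ½LI².
U = ½(0.37 H)(3.15 A)² = 1.836 J.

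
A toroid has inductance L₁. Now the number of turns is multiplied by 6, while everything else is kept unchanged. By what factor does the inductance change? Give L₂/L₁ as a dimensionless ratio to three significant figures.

L₂/L₁ = 36.0

For a toroid, L ∝ μᵣN²A/R.
L₂/L₁ = (6)^2 = 36.0.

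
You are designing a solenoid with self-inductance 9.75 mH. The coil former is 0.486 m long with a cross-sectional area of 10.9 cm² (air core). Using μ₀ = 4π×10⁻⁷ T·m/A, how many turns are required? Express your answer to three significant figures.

A = 10.9 cm² = 1.090×10^-3 m².
From L = μ₀N²A/ℓ, N = √(Lℓ / (μ₀A)).
N = √[(9.750×10^-3)(0.486) / ((4π×10⁻⁷)×1.090×10^-3)] = √(3.459×10^6) ≈ 1860.0.

N ≈ 1860 turns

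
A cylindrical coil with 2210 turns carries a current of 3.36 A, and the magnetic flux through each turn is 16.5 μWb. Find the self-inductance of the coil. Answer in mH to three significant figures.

Self-inductance is defined by L = NΦ_B/I (flux linkage over current).
L = (2210)(1.650×10^-5 Wb)/(3.36 A) = 1.085×10^-2 H.

L ≈ 10.9 mH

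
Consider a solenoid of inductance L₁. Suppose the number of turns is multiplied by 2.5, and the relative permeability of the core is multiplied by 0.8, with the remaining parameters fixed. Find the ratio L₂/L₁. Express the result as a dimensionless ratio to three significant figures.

L₂/L₁ = 5.00

For a solenoid, L ∝ μᵣN²A/ℓ.
L₂/L₁ = (2.5)^2 × (0.8) = 5.00.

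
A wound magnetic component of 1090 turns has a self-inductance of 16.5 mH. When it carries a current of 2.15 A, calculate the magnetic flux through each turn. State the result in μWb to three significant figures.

From L = NΦ_B/I, the flux per turn is Φ_B = LI/N.
Φ_B = (1.650×10^-2 H)(2.15 A)/1090 = 3.2546×10^-5 Wb.

Φ_B ≈ 32.5 μWb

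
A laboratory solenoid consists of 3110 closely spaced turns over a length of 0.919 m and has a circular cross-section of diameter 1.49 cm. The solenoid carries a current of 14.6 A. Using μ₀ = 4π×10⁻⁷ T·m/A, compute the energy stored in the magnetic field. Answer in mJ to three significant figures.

U ≈ 246 mJ

A = π(d/2)² = π(7.450×10^-3 m)² = 1.744×10^-4 m².
L = μ₀N²A/ℓ = (4π×10⁻⁷)(3110)²(1.744×10^-4)/(0.919) = 2.306×10^-3 H.
U = ½LI² = ½(2.306×10^-3)(14.6)² = 0.2458 J.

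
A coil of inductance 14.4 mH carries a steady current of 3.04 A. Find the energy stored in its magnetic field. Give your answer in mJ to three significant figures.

U ≈ 66.5 mJ

Stored magnetic energy: U = ½LI².
U = ½(1.440×10^-2 H)(3.04 A)² = 6.654×10^-2 J.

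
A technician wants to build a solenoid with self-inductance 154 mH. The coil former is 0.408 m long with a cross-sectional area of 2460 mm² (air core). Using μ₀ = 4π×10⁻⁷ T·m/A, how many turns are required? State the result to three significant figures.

N ≈ 4510 turns

A = 2460 mm² = 2.460×10^-3 m².
From L = μ₀N²A/ℓ, N = √(Lℓ / (μ₀A)).
N = √[(0.154)(0.408) / ((4π×10⁻⁷)×2.460×10^-3)] = √(2.033×10^7) ≈ 4508.4.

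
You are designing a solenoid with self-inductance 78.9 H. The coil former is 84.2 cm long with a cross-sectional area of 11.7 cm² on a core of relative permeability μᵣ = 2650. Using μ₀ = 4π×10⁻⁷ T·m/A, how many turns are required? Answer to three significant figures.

N ≈ 4130 turns

A = 11.7 cm² = 1.170×10^-3 m².
From L = μ₀μᵣN²A/ℓ, N = √(Lℓ / (μ₀μᵣA)).
N = √[(78.9)(0.842) / ((4π×10⁻⁷)(2650)×1.170×10^-3)] = √(1.705×10^7) ≈ 4129.3.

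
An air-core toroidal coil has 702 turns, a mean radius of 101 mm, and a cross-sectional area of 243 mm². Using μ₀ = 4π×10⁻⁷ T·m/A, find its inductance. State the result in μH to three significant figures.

For a thin toroid, L = μ₀N²A/(2πR).
L = (4π×10⁻⁷)(702)²(2.430×10^-4) / (2π×0.101 m) = 2.371×10^-4 H.

L ≈ 237 μH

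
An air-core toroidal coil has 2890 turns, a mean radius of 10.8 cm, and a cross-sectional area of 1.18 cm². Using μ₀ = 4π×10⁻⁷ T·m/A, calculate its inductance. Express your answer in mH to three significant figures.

For a thin toroid, L = μ₀N²A/(2πR).
L = (4π×10⁻⁷)(2890)²(1.180×10^-4) / (2π×0.108 m) = 1.825×10^-3 H.

L ≈ 1.83 mH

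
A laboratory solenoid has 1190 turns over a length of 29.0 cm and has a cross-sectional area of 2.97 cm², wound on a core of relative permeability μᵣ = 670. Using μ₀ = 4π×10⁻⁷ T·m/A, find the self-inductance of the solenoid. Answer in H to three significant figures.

L ≈ 1.22 H

A = 2.97 cm² = 2.970×10^-4 m².
For a long solenoid, L = μ₀μᵣN²A/ℓ.
L = (4π×10⁻⁷)(670)(1190)²(2.970×10^-4)/(0.29 m) = 1.221 H.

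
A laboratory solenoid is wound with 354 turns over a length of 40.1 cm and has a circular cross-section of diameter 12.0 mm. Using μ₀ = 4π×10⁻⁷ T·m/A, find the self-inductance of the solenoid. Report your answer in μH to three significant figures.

L ≈ 44.4 μH

A = π(d/2)² = π(6.000×10^-3 m)² = 1.131×10^-4 m².
For a long solenoid, L = μ₀N²A/ℓ.
L = (4π×10⁻⁷)(354)²(1.131×10^-4)/(0.401 m) = 4.441×10^-5 H.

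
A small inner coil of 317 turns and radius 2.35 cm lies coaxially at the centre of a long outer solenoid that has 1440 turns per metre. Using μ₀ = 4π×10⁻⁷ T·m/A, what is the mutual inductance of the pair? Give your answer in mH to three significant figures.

The outer solenoid produces a uniform field B₁ = μ₀n₁I₁ across the inner coil,
so the flux linkage is N₂Φ = N₂B₁A₂ = μ₀n₁N₂A₂·I₁, giving M = μ₀n₁N₂A₂.
A₂ = πr² = π(2.350×10^-2 m)² = 1.7349×10^-3 m².
M = (4π×10⁻⁷)(1440)(317)(1.7349×10^-3) = 9.952×10^-4 H.

M ≈ 0.995 mH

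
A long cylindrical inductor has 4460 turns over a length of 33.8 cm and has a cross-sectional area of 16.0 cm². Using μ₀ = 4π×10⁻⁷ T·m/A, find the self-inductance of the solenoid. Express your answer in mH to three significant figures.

L ≈ 118 mH

A = 16.0 cm² = 1.600×10^-3 m².
For a long solenoid, L = μ₀N²A/ℓ.
L = (4π×10⁻⁷)(4460)²(1.600×10^-3)/(0.338 m) = 0.1183 H.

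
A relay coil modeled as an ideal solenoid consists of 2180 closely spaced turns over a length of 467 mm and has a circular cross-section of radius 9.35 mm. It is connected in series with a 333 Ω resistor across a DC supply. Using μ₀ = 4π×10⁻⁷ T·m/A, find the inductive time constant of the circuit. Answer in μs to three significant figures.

τ ≈ 10.5 μs

A = πr² = π(9.350×10^-3 m)² = 2.746×10^-4 m².
L = μ₀N²A/ℓ = (4π×10⁻⁷)(2180)²(2.746×10^-4)/(0.467) = 3.512×10^-3 H.
τ = L/R = (3.512×10^-3)/(333) = 1.0547×10^-5 s.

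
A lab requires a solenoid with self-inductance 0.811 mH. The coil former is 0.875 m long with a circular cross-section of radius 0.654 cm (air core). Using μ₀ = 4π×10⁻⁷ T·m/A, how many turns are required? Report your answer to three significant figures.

A = πr² = π(6.540×10^-3 m)² = 1.344×10^-4 m².
From L = μ₀N²A/ℓ, N = √(Lℓ / (μ₀A)).
N = √[(8.110×10^-4)(0.875) / ((4π×10⁻⁷)×1.344×10^-4)] = √(4.203×10^6) ≈ 2050.0.

N ≈ 2050 turns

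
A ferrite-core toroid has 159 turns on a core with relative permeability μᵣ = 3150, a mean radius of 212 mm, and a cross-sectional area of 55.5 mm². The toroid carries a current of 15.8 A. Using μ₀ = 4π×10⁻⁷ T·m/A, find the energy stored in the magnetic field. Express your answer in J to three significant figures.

L = μ₀μᵣN²A/(2πR) = (4π×10⁻⁷)(3150)(159)²(5.550×10^-5)/(2π×0.212) = 4.170×10^-3 H.
U = ½LI² = ½(4.170×10^-3)(15.8)² = 0.5204 J.

U ≈ 0.520 J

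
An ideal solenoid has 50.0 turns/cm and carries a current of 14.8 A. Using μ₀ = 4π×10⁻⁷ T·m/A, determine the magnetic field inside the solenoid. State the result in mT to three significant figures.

B ≈ 93.0 mT

Inside a long solenoid, B = μ₀nI.
B = (4π×10⁻⁷)(5.000×10^3 m⁻¹)(14.8 A) = 9.299×10^-2 T.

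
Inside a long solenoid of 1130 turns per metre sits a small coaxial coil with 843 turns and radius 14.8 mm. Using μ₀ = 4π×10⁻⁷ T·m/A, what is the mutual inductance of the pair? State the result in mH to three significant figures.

M ≈ 0.824 mH

The outer solenoid produces a uniform field B₁ = μ₀n₁I₁ across the inner coil,
so the flux linkage is N₂Φ = N₂B₁A₂ = μ₀n₁N₂A₂·I₁, giving M = μ₀n₁N₂A₂.
A₂ = πr² = π(1.480×10^-2 m)² = 6.881×10^-4 m².
M = (4π×10⁻⁷)(1130)(843)(6.881×10^-4) = 8.237×10^-4 H.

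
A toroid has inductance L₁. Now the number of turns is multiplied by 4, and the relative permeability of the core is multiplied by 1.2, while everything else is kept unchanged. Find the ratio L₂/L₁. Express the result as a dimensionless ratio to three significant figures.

For a toroid, L ∝ μᵣN²A/R.
L₂/L₁ = (4)^2 × (1.2) = 19.2.

L₂/L₁ = 19.2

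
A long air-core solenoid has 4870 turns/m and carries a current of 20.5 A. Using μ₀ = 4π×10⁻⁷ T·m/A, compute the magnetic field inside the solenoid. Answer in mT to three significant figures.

B ≈ 125 mT

Inside a long solenoid, B = μ₀nI.
B = (4π×10⁻⁷)(4.870×10^3 m⁻¹)(20.5 A) = 0.12546 T.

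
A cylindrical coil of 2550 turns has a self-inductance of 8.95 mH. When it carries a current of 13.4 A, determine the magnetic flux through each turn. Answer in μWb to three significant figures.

Φ_B ≈ 47.0 μWb

From L = NΦ_B/I, the flux per turn is Φ_B = LI/N.
Φ_B = (8.950×10^-3 H)(13.4 A)/2550 = 4.703×10^-5 Wb.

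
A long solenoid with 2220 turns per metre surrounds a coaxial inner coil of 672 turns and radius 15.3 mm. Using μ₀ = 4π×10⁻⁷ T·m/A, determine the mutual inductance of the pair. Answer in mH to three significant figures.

M ≈ 1.38 mH

The outer solenoid produces a uniform field B₁ = μ₀n₁I₁ across the inner coil,
so the flux linkage is N₂Φ = N₂B₁A₂ = μ₀n₁N₂A₂·I₁, giving M = μ₀n₁N₂A₂.
A₂ = πr² = π(1.530×10^-2 m)² = 7.354×10^-4 m².
M = (4π×10⁻⁷)(2220)(672)(7.354×10^-4) = 1.379×10^-3 H.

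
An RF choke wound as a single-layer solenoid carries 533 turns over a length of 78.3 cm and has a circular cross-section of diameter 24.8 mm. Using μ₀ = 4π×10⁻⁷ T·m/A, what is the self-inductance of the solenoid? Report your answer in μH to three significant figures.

L ≈ 220 μH

A = π(d/2)² = π(1.240×10^-2 m)² = 4.831×10^-4 m².
For a long solenoid, L = μ₀N²A/ℓ.
L = (4π×10⁻⁷)(533)²(4.831×10^-4)/(0.783 m) = 2.202×10^-4 H.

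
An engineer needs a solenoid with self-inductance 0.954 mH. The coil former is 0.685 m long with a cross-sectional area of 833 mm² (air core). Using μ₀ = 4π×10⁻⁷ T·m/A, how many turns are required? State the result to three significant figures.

A = 833 mm² = 8.330×10^-4 m².
From L = μ₀N²A/ℓ, N = √(Lℓ / (μ₀A)).
N = √[(9.540×10^-4)(0.685) / ((4π×10⁻⁷)×8.330×10^-4)] = √(6.243×10^5) ≈ 790.1.

N ≈ 790 turns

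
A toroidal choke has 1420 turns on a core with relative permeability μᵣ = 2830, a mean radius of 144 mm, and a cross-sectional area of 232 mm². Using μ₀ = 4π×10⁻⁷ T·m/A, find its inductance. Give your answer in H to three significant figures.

For a thin toroid, L = μ₀μᵣN²A/(2πR).
L = (4π×10⁻⁷)(2830)(1420)²(2.320×10^-4) / (2π×0.144 m) = 1.839 H.

L ≈ 1.84 H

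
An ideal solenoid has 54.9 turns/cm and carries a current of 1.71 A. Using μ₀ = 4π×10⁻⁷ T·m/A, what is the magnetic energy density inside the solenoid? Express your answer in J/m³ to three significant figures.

B = μ₀nI = (4π×10⁻⁷)(5.490×10^3)(1.71) = 1.180×10^-2 T.
u = B²/(2μ₀) = (1.180×10^-2)²/(2×4π×10⁻⁷) = 55.38 J/m³.

u ≈ 55.4 J/m³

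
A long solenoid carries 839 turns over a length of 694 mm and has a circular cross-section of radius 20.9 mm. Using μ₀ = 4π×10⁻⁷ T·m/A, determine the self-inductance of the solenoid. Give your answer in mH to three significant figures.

A = πr² = π(2.090×10^-2 m)² = 1.372×10^-3 m².
For a long solenoid, L = μ₀N²A/ℓ.
L = (4π×10⁻⁷)(839)²(1.372×10^-3)/(0.694 m) = 1.749×10^-3 H.

L ≈ 1.75 mH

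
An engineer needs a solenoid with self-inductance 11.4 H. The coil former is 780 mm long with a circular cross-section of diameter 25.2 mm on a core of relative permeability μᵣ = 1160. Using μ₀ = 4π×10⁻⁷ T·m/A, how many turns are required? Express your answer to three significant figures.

N ≈ 3500 turns

A = π(d/2)² = π(1.260×10^-2 m)² = 4.988×10^-4 m².
From L = μ₀μᵣN²A/ℓ, N = √(Lℓ / (μ₀μᵣA)).
N = √[(11.4)(0.78) / ((4π×10⁻⁷)(1160)×4.988×10^-4)] = √(1.223×10^7) ≈ 3497.2.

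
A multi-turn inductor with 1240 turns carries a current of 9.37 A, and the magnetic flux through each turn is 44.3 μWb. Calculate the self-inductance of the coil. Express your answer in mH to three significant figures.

Self-inductance is defined by L = NΦ_B/I (flux linkage over current).
L = (1240)(4.430×10^-5 Wb)/(9.37 A) = 5.863×10^-3 H.

L ≈ 5.86 mH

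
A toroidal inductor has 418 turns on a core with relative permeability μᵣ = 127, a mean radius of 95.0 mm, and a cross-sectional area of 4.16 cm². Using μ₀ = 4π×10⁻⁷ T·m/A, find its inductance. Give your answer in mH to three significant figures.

L ≈ 19.4 mH

For a thin toroid, L = μ₀μᵣN²A/(2πR).
L = (4π×10⁻⁷)(127)(418)²(4.160×10^-4) / (2π×9.500×10^-2 m) = 1.943×10^-2 H.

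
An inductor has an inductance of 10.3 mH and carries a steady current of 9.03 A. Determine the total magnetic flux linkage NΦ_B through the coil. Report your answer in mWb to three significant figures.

From L = NΦ_B/I, the flux linkage is NΦ_B = LI.
NΦ_B = (1.030×10^-2 H)(9.03 A) = 9.301×10^-2 Wb.

NΦ_B ≈ 93.0 mWb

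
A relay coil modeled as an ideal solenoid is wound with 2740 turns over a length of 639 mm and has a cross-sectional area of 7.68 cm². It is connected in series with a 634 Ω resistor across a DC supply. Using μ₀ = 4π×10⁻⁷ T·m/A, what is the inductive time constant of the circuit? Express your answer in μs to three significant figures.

τ ≈ 17.9 μs

A = 7.68 cm² = 7.680×10^-4 m².
L = μ₀N²A/ℓ = (4π×10⁻⁷)(2740)²(7.680×10^-4)/(0.639) = 1.134×10^-2 H.
τ = L/R = (1.134×10^-2)/(634) = 1.788×10^-5 s.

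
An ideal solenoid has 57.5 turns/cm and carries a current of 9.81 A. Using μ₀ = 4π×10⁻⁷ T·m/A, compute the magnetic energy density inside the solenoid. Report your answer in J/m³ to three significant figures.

u ≈ 2000 J/m³

B = μ₀nI = (4π×10⁻⁷)(5.750×10^3)(9.81) = 7.088×10^-2 T.
u = B²/(2μ₀) = (7.088×10^-2)²/(2×4π×10⁻⁷) = 1.999×10^3 J/m³.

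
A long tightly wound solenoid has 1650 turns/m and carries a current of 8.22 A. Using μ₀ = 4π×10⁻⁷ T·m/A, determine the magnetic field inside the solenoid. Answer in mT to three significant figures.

B ≈ 17.0 mT

Inside a long solenoid, B = μ₀nI.
B = (4π×10⁻⁷)(1.650×10^3 m⁻¹)(8.22 A) = 1.704×10^-2 T.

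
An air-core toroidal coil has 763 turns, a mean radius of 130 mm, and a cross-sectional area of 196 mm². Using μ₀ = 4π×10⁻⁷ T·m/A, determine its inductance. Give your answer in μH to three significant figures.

L ≈ 176 μH

For a thin toroid, L = μ₀N²A/(2πR).
L = (4π×10⁻⁷)(763)²(1.960×10^-4) / (2π×0.13 m) = 1.755×10^-4 H.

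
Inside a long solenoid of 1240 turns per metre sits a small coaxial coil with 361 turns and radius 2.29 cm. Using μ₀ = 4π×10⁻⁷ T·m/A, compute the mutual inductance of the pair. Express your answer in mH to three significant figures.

M ≈ 0.927 mH

The outer solenoid produces a uniform field B₁ = μ₀n₁I₁ across the inner coil,
so the flux linkage is N₂Φ = N₂B₁A₂ = μ₀n₁N₂A₂·I₁, giving M = μ₀n₁N₂A₂.
A₂ = πr² = π(2.290×10^-2 m)² = 1.647×10^-3 m².
M = (4π×10⁻⁷)(1240)(361)(1.647×10^-3) = 9.267×10^-4 H.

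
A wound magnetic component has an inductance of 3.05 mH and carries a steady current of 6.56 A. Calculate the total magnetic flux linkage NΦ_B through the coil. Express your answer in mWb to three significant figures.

From L = NΦ_B/I, the flux linkage is NΦ_B = LI.
NΦ_B = (3.050×10^-3 H)(6.56 A) = 2.001×10^-2 Wb.

NΦ_B ≈ 20.0 mWb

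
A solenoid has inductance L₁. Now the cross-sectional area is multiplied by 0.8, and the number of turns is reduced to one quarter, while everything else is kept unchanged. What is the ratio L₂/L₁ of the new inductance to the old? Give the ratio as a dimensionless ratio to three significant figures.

L₂/L₁ = 0.0500

For a solenoid, L ∝ μᵣN²A/ℓ.
L₂/L₁ = (0.8) × (0.25)^2 = 0.0500.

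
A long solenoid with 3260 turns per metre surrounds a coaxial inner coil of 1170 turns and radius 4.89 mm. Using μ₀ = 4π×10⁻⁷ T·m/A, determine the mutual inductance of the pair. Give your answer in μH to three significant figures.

M ≈ 360 μH

The outer solenoid produces a uniform field B₁ = μ₀n₁I₁ across the inner coil,
so the flux linkage is N₂Φ = N₂B₁A₂ = μ₀n₁N₂A₂·I₁, giving M = μ₀n₁N₂A₂.
A₂ = πr² = π(4.890×10^-3 m)² = 7.512×10^-5 m².
M = (4π×10⁻⁷)(3260)(1170)(7.512×10^-5) = 3.601×10^-4 H.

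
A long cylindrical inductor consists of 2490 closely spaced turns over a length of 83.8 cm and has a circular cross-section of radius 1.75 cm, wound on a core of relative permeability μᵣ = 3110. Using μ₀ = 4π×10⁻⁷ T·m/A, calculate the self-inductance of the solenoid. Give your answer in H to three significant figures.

A = πr² = π(1.750×10^-2 m)² = 9.621×10^-4 m².
For a long solenoid, L = μ₀μᵣN²A/ℓ.
L = (4π×10⁻⁷)(3110)(2490)²(9.621×10^-4)/(0.838 m) = 27.82 H.

L ≈ 27.8 H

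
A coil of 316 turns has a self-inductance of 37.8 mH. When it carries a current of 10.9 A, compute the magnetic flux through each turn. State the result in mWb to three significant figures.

From L = NΦ_B/I, the flux per turn is Φ_B = LI/N.
Φ_B = (3.780×10^-2 H)(10.9 A)/316 = 1.304×10^-3 Wb.

Φ_B ≈ 1.30 mWb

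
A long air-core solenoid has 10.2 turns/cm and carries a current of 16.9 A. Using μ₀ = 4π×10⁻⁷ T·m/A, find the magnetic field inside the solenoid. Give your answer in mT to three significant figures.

B ≈ 21.7 mT

Inside a long solenoid, B = μ₀nI.
B = (4π×10⁻⁷)(1.020×10^3 m⁻¹)(16.9 A) = 2.166×10^-2 T.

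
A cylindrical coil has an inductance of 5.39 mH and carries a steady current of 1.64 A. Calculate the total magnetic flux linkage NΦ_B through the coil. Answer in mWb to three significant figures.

From L = NΦ_B/I, the flux linkage is NΦ_B = LI.
NΦ_B = (5.390×10^-3 H)(1.64 A) = 8.840×10^-3 Wb.

NΦ_B ≈ 8.84 mWb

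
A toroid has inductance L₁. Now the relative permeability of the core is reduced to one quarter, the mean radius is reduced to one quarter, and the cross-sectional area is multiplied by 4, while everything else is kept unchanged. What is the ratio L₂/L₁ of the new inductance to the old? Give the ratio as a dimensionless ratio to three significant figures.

For a toroid, L ∝ μᵣN²A/R.
L₂/L₁ = (0.25) × (0.25)^-1 × (4) = 4.00.

L₂/L₁ = 4.00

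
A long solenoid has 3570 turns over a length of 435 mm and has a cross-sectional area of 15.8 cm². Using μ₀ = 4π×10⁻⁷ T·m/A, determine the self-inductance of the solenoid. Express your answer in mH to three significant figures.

L ≈ 58.2 mH

A = 15.8 cm² = 1.580×10^-3 m².
For a long solenoid, L = μ₀N²A/ℓ.
L = (4π×10⁻⁷)(3570)²(1.580×10^-3)/(0.435 m) = 5.817×10^-2 H.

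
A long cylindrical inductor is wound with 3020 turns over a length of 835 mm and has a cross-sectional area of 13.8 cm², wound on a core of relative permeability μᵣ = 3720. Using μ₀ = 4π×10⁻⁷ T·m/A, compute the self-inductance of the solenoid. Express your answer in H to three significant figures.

L ≈ 70.5 H

A = 13.8 cm² = 1.380×10^-3 m².
For a long solenoid, L = μ₀μᵣN²A/ℓ.
L = (4π×10⁻⁷)(3720)(3020)²(1.380×10^-3)/(0.835 m) = 70.46 H.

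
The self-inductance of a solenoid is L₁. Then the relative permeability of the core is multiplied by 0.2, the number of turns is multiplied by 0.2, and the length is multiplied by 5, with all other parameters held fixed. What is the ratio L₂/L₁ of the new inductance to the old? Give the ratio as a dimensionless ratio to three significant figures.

L₂/L₁ = 0.0016

For a solenoid, L ∝ μᵣN²A/ℓ.
L₂/L₁ = (0.2) × (0.2)^2 × (5)^-1 = 0.0016.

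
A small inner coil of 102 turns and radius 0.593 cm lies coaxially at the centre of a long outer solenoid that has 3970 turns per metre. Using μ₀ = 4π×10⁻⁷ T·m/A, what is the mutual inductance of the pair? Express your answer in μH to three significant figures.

The outer solenoid produces a uniform field B₁ = μ₀n₁I₁ across the inner coil,
so the flux linkage is N₂Φ = N₂B₁A₂ = μ₀n₁N₂A₂·I₁, giving M = μ₀n₁N₂A₂.
A₂ = πr² = π(5.930×10^-3 m)² = 1.1047×10^-4 m².
M = (4π×10⁻⁷)(3970)(102)(1.1047×10^-4) = 5.622×10^-5 H.

M ≈ 56.2 μH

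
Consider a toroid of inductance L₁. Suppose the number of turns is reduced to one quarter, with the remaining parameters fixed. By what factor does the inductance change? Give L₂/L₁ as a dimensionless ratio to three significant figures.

L₂/L₁ = 0.0625

For a toroid, L ∝ μᵣN²A/R.
L₂/L₁ = (0.25)^2 = 0.0625.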